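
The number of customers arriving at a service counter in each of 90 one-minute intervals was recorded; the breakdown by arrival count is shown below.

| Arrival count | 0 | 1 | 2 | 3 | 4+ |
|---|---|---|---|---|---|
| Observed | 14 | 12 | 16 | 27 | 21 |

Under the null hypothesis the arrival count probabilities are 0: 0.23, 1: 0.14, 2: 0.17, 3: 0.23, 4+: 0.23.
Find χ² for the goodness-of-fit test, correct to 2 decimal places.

4.15

Expected counts E_i = n·p_i: 90×0.23 = 20.7, 90×0.14 = 12.6, 90×0.17 = 15.3, 90×0.23 = 20.7, 90×0.23 = 20.7.
cat         O        E   (O−E)²/E
0          14     20.7      2.169
1          12     12.6      0.029
2          16     15.3      0.032
3          27     20.7      1.917
4+         21     20.7      0.004
Sum = 4.15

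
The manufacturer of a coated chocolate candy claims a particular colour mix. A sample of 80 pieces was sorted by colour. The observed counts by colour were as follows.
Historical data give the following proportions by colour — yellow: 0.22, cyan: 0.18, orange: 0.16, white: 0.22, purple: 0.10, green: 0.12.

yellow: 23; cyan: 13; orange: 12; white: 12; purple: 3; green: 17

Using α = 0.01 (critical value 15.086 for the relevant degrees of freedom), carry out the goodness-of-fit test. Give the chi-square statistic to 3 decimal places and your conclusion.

Expected counts E_i = n·p_i: 80×0.22 = 17.6, 80×0.18 = 14.4, 80×0.16 = 12.8, 80×0.22 = 17.6, 80×0.10 = 8, 80×0.12 = 9.6.
cat         O        E   (O−E)²/E
yellow     23     17.6     1.6568
cyan       13     14.4     0.1361
orange     12     12.8     0.0500
white      12     17.6     1.7818
purple      3        8     3.1250
green      17      9.6     5.7042
Sum = 12.454
df = 5. Since 12.454 < 15.086, we do not reject H₀.

12.454; do not reject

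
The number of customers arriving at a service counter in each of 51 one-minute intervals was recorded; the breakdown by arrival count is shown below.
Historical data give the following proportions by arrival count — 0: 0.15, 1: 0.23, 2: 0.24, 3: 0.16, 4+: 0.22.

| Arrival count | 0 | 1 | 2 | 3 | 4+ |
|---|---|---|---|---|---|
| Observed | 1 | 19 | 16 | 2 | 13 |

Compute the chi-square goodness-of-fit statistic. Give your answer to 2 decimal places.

Expected counts E_i = n·p_i: 51×0.15 = 7.65, 51×0.23 = 11.73, 51×0.24 = 12.24, 51×0.16 = 8.16, 51×0.22 = 11.22.
cat         O        E   (O−E)²/E
0           1     7.65      5.781
1          19    11.73      4.506
2          16    12.24      1.155
3           2     8.16      4.650
4+         13    11.22      0.282
Sum = 16.37

16.37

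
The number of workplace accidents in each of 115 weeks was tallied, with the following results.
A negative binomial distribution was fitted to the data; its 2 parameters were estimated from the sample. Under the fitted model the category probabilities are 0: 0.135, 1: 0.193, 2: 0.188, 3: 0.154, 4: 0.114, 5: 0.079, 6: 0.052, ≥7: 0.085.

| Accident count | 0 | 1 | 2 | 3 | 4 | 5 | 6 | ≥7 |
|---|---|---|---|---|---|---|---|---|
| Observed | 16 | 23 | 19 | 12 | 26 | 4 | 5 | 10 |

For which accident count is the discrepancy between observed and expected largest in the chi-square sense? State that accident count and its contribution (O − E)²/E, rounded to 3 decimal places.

4, 12.674

Expected counts E_i = n·p_i: 115×0.135 = 15.525, 115×0.193 = 22.195, 115×0.188 = 21.62, 115×0.154 = 17.71, 115×0.114 = 13.11, 115×0.079 = 9.085, 115×0.052 = 5.98, 115×0.085 = 9.775.
χ² = (16−15.525)²/15.525 + (23−22.195)²/22.195 + (19−21.62)²/21.62 + (12−17.71)²/17.71 + (26−13.11)²/13.11 + (4−9.085)²/9.085 + (5−5.98)²/5.98 + (10−9.775)²/9.775
   = 0.0145 + 0.0292 + 0.3175 + 1.8410 + 12.6737 + 2.8461 + 0.1606 + 0.0052
The largest term is for 4: 12.674.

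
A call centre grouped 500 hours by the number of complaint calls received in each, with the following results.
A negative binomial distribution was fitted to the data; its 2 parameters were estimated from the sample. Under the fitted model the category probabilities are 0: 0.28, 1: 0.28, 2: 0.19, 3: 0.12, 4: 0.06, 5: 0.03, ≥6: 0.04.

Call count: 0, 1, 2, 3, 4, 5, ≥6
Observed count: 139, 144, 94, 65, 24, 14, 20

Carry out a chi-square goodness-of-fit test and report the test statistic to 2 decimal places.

Expected counts E_i = n·p_i: 500×0.28 = 140, 500×0.28 = 140, 500×0.19 = 95, 500×0.12 = 60, 500×0.06 = 30, 500×0.03 = 15, 500×0.04 = 20.
0: (139 − 140)²/140 = 1/140 = 0.007
1: (144 − 140)²/140 = 16/140 = 0.114
2: (94 − 95)²/95 = 1/95 = 0.011
3: (65 − 60)²/60 = 25/60 = 0.417
4: (24 − 30)²/30 = 36/30 = 1.200
5: (14 − 15)²/15 = 1/15 = 0.067
≥6: (20 − 20)²/20 = 0/20 = 0.000
Sum = 1.82

1.82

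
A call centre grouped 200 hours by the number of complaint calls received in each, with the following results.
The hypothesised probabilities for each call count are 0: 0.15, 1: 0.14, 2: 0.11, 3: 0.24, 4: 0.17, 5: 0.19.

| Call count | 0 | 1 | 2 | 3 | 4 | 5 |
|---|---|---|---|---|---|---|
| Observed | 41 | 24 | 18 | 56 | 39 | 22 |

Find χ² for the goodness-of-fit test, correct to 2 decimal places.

Expected counts E_i = n·p_i: 200×0.15 = 30, 200×0.14 = 28, 200×0.11 = 22, 200×0.24 = 48, 200×0.17 = 34, 200×0.19 = 38.
cat         O        E   (O−E)²/E
0          41       30      4.033
1          24       28      0.571
2          18       22      0.727
3          56       48      1.333
4          39       34      0.735
5          22       38      6.737
Sum = 14.14

14.14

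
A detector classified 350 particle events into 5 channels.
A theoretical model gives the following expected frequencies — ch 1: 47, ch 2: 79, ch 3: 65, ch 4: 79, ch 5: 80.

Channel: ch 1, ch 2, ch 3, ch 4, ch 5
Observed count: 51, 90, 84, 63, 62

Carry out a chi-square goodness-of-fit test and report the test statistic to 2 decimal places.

ch 1: (51 − 47)²/47 = 16/47 = 0.340
ch 2: (90 − 79)²/79 = 121/79 = 1.532
ch 3: (84 − 65)²/65 = 361/65 = 5.554
ch 4: (63 − 79)²/79 = 256/79 = 3.241
ch 5: (62 − 80)²/80 = 324/80 = 4.050
Sum = 14.72

14.72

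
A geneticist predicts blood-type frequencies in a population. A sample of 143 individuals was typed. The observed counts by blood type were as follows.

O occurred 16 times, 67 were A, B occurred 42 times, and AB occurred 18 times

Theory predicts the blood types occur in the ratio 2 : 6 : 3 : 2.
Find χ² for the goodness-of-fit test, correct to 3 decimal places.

Ratio total = 13. Expected counts: 143×2/13 = 22, 143×6/13 = 66, 143×3/13 = 33, 143×2/13 = 22.
cat         O        E   (O−E)²/E
O          16       22     1.6364
A          67       66     0.0152
B          42       33     2.4545
AB         18       22     0.7273
Sum = 4.833

4.833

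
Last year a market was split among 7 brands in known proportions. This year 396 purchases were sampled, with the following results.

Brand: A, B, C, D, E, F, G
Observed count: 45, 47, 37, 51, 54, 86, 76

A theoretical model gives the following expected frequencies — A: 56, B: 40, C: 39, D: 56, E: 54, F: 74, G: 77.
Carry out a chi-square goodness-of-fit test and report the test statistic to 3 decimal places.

A: (45 − 56)²/56 = 121/56 = 2.1607
B: (47 − 40)²/40 = 49/40 = 1.2250
C: (37 − 39)²/39 = 4/39 = 0.1026
D: (51 − 56)²/56 = 25/56 = 0.4464
E: (54 − 54)²/54 = 0/54 = 0.0000
F: (86 − 74)²/74 = 144/74 = 1.9459
G: (76 − 77)²/77 = 1/77 = 0.0130
Sum = 5.894

5.894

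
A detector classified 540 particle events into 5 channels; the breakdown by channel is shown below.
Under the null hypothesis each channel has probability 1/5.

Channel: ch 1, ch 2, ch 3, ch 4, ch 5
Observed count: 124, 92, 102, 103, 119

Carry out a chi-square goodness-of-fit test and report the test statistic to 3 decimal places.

Expected count for each of the 5 categories: 540/5 = 108.
ch 1: (124 − 108)²/108 = 256/108 = 2.3704
ch 2: (92 − 108)²/108 = 256/108 = 2.3704
ch 3: (102 − 108)²/108 = 36/108 = 0.3333
ch 4: (103 − 108)²/108 = 25/108 = 0.2315
ch 5: (119 − 108)²/108 = 121/108 = 1.1204
Sum = 6.426

6.426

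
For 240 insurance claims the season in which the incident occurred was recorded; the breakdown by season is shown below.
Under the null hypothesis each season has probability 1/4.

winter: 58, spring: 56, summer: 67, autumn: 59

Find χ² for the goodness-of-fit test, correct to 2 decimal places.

1.17

Expected count for each of the 4 categories: 240/4 = 60.
winter: (58 − 60)²/60 = 4/60 = 0.067
spring: (56 − 60)²/60 = 16/60 = 0.267
summer: (67 − 60)²/60 = 49/60 = 0.817
autumn: (59 − 60)²/60 = 1/60 = 0.017
Sum = 1.17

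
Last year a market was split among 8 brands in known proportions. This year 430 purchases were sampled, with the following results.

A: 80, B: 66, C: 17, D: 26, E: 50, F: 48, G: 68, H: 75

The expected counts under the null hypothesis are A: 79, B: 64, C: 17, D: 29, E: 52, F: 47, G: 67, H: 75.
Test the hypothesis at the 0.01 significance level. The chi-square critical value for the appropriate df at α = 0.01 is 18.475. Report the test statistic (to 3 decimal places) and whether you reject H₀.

A: (80 − 79)²/79 = 1/79 = 0.0127
B: (66 − 64)²/64 = 4/64 = 0.0625
C: (17 − 17)²/17 = 0/17 = 0.0000
D: (26 − 29)²/29 = 9/29 = 0.3103
E: (50 − 52)²/52 = 4/52 = 0.0769
F: (48 − 47)²/47 = 1/47 = 0.0213
G: (68 − 67)²/67 = 1/67 = 0.0149
H: (75 − 75)²/75 = 0/75 = 0.0000
Sum = 0.499
df = 7. Since 0.499 < 18.475, we do not reject H₀.

0.499; do not reject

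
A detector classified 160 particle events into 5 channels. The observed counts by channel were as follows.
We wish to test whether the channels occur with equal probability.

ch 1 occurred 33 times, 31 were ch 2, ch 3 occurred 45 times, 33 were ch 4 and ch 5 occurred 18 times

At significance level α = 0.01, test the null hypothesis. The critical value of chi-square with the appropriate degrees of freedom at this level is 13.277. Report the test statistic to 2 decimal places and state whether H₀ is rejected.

11.50; do not reject

Expected count for each of the 5 categories: 160/5 = 32.
χ² = (33−32)²/32 + (31−32)²/32 + (45−32)²/32 + (33−32)²/32 + (18−32)²/32
   = 0.031 + 0.031 + 5.281 + 0.031 + 6.125
Sum = 11.50
df = 4. Since 11.50 < 13.277, we do not reject H₀.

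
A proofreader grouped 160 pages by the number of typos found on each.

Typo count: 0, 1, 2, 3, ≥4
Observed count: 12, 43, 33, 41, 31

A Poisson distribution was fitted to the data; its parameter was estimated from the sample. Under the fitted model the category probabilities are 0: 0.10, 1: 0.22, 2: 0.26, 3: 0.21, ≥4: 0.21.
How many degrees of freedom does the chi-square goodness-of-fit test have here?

3

There are k = 5 categories and 1 parameter estimated from the data, so df = 5 − 1 − 1 = 3.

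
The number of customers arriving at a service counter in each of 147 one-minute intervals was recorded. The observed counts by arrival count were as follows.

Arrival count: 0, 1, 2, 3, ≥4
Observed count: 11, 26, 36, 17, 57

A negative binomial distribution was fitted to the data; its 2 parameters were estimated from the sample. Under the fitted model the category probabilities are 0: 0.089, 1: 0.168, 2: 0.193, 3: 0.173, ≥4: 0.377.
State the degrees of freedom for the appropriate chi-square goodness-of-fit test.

2

There are k = 5 categories and 2 parameters estimated from the data, so df = 5 − 1 − 2 = 2.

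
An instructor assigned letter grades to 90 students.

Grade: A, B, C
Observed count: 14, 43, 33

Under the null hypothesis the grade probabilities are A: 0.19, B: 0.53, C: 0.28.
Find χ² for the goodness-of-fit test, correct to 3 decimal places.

3.439

Expected counts E_i = n·p_i: 90×0.19 = 17.1, 90×0.53 = 47.7, 90×0.28 = 25.2.
χ² = (14−17.1)²/17.1 + (43−47.7)²/47.7 + (33−25.2)²/25.2
   = 0.5620 + 0.4631 + 2.4143
Sum = 3.439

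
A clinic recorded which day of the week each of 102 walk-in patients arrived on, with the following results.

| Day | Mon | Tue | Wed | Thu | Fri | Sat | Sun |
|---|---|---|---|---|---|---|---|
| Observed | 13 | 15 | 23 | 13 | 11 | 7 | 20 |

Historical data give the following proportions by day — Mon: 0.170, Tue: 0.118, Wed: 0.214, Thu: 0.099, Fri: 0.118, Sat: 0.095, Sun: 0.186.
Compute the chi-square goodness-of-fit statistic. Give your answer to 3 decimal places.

Expected counts E_i = n·p_i: 102×0.170 = 17.34, 102×0.118 = 12.036, 102×0.214 = 21.828, 102×0.099 = 10.098, 102×0.118 = 12.036, 102×0.095 = 9.69, 102×0.186 = 18.972.
Mon: (13 − 17.34)²/17.34 = 18.8356/17.34 = 1.0863
Tue: (15 − 12.036)²/12.036 = 8.785296/12.036 = 0.7299
Wed: (23 − 21.828)²/21.828 = 1.373584/21.828 = 0.0629
Thu: (13 − 10.098)²/10.098 = 8.421604/10.098 = 0.8340
Fri: (11 − 12.036)²/12.036 = 1.073296/12.036 = 0.0892
Sat: (7 − 9.69)²/9.69 = 7.2361/9.69 = 0.7468
Sun: (20 − 18.972)²/18.972 = 1.056784/18.972 = 0.0557
Sum = 3.605

3.605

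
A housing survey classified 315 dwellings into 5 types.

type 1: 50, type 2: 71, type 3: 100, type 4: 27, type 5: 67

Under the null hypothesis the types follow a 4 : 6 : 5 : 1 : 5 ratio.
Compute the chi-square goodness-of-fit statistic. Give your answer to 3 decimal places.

24.464

Ratio total = 21. Expected counts: 315×4/21 = 60, 315×6/21 = 90, 315×5/21 = 75, 315×1/21 = 15, 315×5/21 = 75.
χ² = (50−60)²/60 + (71−90)²/90 + (100−75)²/75 + (27−15)²/15 + (67−75)²/75
   = 1.6667 + 4.0111 + 8.3333 + 9.6000 + 0.8533
Sum = 24.464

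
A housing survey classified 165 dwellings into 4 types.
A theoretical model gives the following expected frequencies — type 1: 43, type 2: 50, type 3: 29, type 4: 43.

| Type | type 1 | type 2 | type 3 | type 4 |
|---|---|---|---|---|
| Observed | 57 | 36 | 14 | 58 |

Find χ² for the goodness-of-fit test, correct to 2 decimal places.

cat         O        E   (O−E)²/E
type 1     57       43      4.558
type 2     36       50      3.920
type 3     14       29      7.759
type 4     58       43      5.233
Sum = 21.47

21.47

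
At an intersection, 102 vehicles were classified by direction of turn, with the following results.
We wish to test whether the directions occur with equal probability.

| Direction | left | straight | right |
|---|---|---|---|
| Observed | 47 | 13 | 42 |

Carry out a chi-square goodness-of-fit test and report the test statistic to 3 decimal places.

19.824

Under H₀ each category has probability 1/3, so each expected count is 102/3 = 34.
χ² = (47−34)²/34 + (13−34)²/34 + (42−34)²/34
   = 4.9706 + 12.9706 + 1.8824
Sum = 19.824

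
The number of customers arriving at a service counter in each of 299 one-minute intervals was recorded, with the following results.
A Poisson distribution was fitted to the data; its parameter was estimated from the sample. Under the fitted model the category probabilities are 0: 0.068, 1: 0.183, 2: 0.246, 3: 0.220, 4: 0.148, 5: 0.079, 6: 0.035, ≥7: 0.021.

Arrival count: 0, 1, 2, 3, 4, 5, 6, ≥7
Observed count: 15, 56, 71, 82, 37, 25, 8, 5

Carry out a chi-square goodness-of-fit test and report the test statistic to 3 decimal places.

Expected counts E_i = n·p_i: 299×0.068 = 20.332, 299×0.183 = 54.717, 299×0.246 = 73.554, 299×0.220 = 65.78, 299×0.148 = 44.252, 299×0.079 = 23.621, 299×0.035 = 10.465, 299×0.021 = 6.279.
0: (15 − 20.332)²/20.332 = 28.430224/20.332 = 1.3983
1: (56 − 54.717)²/54.717 = 1.646089/54.717 = 0.0301
2: (71 − 73.554)²/73.554 = 6.522916/73.554 = 0.0887
3: (82 − 65.78)²/65.78 = 263.0884/65.78 = 3.9995
4: (37 − 44.252)²/44.252 = 52.591504/44.252 = 1.1885
5: (25 − 23.621)²/23.621 = 1.901641/23.621 = 0.0805
6: (8 − 10.465)²/10.465 = 6.076225/10.465 = 0.5806
≥7: (5 − 6.279)²/6.279 = 1.635841/6.279 = 0.2605
Sum = 7.627

7.627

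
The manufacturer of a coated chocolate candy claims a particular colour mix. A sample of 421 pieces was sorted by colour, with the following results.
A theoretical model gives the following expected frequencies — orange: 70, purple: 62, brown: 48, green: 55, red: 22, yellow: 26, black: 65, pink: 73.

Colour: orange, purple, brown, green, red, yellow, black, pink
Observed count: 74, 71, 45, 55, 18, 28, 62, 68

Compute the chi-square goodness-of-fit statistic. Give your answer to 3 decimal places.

3.085

cat         O        E   (O−E)²/E
orange     74       70     0.2286
purple     71       62     1.3065
brown      45       48     0.1875
green      55       55     0.0000
red        18       22     0.7273
yellow     28       26     0.1538
black      62       65     0.1385
pink       68       73     0.3425
Sum = 3.085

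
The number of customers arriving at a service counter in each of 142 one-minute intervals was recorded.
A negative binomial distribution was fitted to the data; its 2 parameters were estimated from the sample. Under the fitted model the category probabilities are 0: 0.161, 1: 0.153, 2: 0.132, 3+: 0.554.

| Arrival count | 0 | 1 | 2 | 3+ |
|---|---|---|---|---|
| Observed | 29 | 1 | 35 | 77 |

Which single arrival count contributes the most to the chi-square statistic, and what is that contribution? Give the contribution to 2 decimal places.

Expected counts E_i = n·p_i: 142×0.161 = 22.862, 142×0.153 = 21.726, 142×0.132 = 18.744, 142×0.554 = 78.668.
cat         O        E   (O−E)²/E
0          29   22.862      1.648
1           1   21.726     19.772
2          35   18.744     14.098
3+         77   78.668      0.035
The largest term is for 1: 19.77.

1, 19.77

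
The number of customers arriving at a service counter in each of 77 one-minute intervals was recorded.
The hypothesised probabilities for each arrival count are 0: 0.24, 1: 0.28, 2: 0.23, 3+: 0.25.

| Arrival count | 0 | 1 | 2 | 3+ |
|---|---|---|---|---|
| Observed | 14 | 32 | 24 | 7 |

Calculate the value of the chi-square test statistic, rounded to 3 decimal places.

Expected counts E_i = n·p_i: 77×0.24 = 18.48, 77×0.28 = 21.56, 77×0.23 = 17.71, 77×0.25 = 19.25.
χ² = (14−18.48)²/18.48 + (32−21.56)²/21.56 + (24−17.71)²/17.71 + (7−19.25)²/19.25
   = 1.0861 + 5.0554 + 2.2340 + 7.7955
Sum = 16.171

16.171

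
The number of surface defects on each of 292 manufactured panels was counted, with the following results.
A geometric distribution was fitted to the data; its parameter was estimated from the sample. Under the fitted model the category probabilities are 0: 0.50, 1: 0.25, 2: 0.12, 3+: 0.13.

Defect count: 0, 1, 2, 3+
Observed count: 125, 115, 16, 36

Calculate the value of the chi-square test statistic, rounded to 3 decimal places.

Expected counts E_i = n·p_i: 292×0.50 = 146, 292×0.25 = 73, 292×0.12 = 35.04, 292×0.13 = 37.96.
cat         O        E   (O−E)²/E
0         125      146     3.0205
1         115       73    24.1644
2          16    35.04    10.3459
3+         36    37.96     0.1012
Sum = 37.632

37.632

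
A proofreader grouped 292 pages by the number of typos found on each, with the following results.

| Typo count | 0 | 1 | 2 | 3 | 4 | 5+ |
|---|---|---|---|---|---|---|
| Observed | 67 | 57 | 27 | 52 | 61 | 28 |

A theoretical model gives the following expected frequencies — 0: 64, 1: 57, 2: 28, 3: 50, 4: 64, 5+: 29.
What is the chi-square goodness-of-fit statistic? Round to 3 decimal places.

0.431

χ² = (67−64)²/64 + (57−57)²/57 + (27−28)²/28 + (52−50)²/50 + (61−64)²/64 + (28−29)²/29
   = 0.1406 + 0.0000 + 0.0357 + 0.0800 + 0.1406 + 0.0345
Sum = 0.431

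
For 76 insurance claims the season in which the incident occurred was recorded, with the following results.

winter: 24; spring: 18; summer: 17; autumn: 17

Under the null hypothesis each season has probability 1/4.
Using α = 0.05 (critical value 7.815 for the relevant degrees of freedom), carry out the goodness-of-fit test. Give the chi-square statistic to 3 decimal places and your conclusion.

Expected count for each of the 4 categories: 76/4 = 19.
χ² = (24−19)²/19 + (18−19)²/19 + (17−19)²/19 + (17−19)²/19
   = 1.3158 + 0.0526 + 0.2105 + 0.2105
Sum = 1.789
df = 3. Since 1.789 < 7.815, we do not reject H₀.

1.789; do not reject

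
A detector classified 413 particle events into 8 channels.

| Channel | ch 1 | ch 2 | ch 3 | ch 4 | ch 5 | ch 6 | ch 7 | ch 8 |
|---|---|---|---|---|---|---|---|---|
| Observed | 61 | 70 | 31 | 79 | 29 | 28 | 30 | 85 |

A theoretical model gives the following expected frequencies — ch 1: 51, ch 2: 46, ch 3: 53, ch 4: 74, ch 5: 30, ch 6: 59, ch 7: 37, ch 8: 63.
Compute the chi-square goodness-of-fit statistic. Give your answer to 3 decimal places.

cat         O        E   (O−E)²/E
ch 1       61       51     1.9608
ch 2       70       46    12.5217
ch 3       31       53     9.1321
ch 4       79       74     0.3378
ch 5       29       30     0.0333
ch 6       28       59    16.2881
ch 7       30       37     1.3243
ch 8       85       63     7.6825
Sum = 49.281

49.281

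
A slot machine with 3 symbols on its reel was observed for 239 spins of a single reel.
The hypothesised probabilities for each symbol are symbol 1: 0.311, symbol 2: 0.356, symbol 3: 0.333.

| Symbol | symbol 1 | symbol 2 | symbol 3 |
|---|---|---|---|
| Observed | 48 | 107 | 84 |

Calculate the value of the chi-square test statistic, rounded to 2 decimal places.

Expected counts E_i = n·p_i: 239×0.311 = 74.329, 239×0.356 = 85.084, 239×0.333 = 79.587.
symbol 1: (48 − 74.329)²/74.329 = 693.216241/74.329 = 9.326
symbol 2: (107 − 85.084)²/85.084 = 480.311056/85.084 = 5.645
symbol 3: (84 − 79.587)²/79.587 = 19.474569/79.587 = 0.245
Sum = 15.22

15.22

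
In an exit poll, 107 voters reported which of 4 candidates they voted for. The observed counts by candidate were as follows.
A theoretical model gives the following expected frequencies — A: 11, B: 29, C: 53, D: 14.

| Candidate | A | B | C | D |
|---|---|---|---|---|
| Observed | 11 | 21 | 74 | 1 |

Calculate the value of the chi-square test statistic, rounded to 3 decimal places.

22.599

χ² = (11−11)²/11 + (21−29)²/29 + (74−53)²/53 + (1−14)²/14
   = 0.0000 + 2.2069 + 8.3208 + 12.0714
Sum = 22.599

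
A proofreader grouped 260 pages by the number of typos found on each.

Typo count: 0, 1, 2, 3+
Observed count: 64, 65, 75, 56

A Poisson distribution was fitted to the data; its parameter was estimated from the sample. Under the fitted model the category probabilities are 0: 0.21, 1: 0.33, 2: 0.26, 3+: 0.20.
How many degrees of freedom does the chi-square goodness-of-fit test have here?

2

There are k = 4 categories and 1 parameter estimated from the data, so df = 4 − 1 − 1 = 2.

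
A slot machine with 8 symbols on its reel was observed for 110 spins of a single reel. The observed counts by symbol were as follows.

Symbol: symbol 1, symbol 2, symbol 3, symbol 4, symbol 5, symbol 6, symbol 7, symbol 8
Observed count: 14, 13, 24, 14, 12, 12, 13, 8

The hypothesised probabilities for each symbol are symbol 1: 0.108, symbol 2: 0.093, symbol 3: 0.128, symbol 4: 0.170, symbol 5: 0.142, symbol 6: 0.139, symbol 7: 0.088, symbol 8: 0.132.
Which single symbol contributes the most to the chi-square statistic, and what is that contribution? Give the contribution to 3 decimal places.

Expected counts E_i = n·p_i: 110×0.108 = 11.88, 110×0.093 = 10.23, 110×0.128 = 14.08, 110×0.170 = 18.7, 110×0.142 = 15.62, 110×0.139 = 15.29, 110×0.088 = 9.68, 110×0.132 = 14.52.
χ² = (14−11.88)²/11.88 + (13−10.23)²/10.23 + (24−14.08)²/14.08 + (14−18.7)²/18.7 + (12−15.62)²/15.62 + (12−15.29)²/15.29 + (13−9.68)²/9.68 + (8−14.52)²/14.52
   = 0.3783 + 0.7500 + 6.9891 + 1.1813 + 0.8390 + 0.7079 + 1.1387 + 2.9277
The largest term is for symbol 3: 6.989.

symbol 3, 6.989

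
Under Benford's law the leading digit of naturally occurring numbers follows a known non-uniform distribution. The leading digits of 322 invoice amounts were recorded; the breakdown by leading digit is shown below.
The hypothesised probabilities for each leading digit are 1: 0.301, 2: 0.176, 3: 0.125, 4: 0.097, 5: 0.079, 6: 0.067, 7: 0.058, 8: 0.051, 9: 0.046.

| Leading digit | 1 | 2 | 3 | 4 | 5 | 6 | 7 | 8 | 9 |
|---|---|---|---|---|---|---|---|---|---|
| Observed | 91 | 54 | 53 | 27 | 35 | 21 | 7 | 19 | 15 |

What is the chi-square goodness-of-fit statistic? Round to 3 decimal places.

16.417

Expected counts E_i = n·p_i: 322×0.301 = 96.922, 322×0.176 = 56.672, 322×0.125 = 40.25, 322×0.097 = 31.234, 322×0.079 = 25.438, 322×0.067 = 21.574, 322×0.058 = 18.676, 322×0.051 = 16.422, 322×0.046 = 14.812.
1: (91 − 96.922)²/96.922 = 35.070084/96.922 = 0.3618
2: (54 − 56.672)²/56.672 = 7.139584/56.672 = 0.1260
3: (53 − 40.25)²/40.25 = 162.5625/40.25 = 4.0388
4: (27 − 31.234)²/31.234 = 17.926756/31.234 = 0.5740
5: (35 − 25.438)²/25.438 = 91.431844/25.438 = 3.5943
6: (21 − 21.574)²/21.574 = 0.329476/21.574 = 0.0153
7: (7 − 18.676)²/18.676 = 136.328976/18.676 = 7.2997
8: (19 − 16.422)²/16.422 = 6.646084/16.422 = 0.4047
9: (15 − 14.812)²/14.812 = 0.035344/14.812 = 0.0024
Sum = 16.417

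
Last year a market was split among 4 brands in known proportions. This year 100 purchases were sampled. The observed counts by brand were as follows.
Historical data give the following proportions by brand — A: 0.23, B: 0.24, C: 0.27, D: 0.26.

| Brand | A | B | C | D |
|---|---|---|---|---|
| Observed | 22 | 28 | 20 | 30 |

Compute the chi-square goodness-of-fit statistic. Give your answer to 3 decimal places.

Expected counts E_i = n·p_i: 100×0.23 = 23, 100×0.24 = 24, 100×0.27 = 27, 100×0.26 = 26.
cat         O        E   (O−E)²/E
A          22       23     0.0435
B          28       24     0.6667
C          20       27     1.8148
D          30       26     0.6154
Sum = 3.140

3.140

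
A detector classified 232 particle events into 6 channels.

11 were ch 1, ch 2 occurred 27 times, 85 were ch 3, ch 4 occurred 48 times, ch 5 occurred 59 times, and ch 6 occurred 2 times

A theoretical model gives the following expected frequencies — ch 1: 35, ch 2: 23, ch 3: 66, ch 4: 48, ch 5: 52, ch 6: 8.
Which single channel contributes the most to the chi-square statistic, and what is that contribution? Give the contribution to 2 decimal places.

ch 1, 16.46

χ² = (11−35)²/35 + (27−23)²/23 + (85−66)²/66 + (48−48)²/48 + (59−52)²/52 + (2−8)²/8
   = 16.457 + 0.696 + 5.470 + 0.000 + 0.942 + 4.500
The largest term is for ch 1: 16.46.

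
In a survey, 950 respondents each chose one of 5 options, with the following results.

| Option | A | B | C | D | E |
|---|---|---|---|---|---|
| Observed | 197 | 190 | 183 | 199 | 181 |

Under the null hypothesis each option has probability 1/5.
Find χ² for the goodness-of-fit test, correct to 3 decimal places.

1.368

Expected count for each of the 5 categories: 950/5 = 190.
cat         O        E   (O−E)²/E
A         197      190     0.2579
B         190      190     0.0000
C         183      190     0.2579
D         199      190     0.4263
E         181      190     0.4263
Sum = 1.368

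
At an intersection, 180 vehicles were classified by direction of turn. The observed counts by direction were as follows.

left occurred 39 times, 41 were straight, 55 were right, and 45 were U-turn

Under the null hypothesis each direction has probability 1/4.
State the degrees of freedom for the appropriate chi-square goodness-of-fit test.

3

There are k = 4 categories and no parameters were estimated from the data, so df = 4 − 1 = 3.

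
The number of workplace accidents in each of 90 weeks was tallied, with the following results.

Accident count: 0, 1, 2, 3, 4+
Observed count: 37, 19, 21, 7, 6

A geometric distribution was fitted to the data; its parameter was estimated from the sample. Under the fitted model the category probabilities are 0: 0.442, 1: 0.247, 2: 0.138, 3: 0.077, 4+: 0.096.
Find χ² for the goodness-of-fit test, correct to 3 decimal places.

Expected counts E_i = n·p_i: 90×0.442 = 39.78, 90×0.247 = 22.23, 90×0.138 = 12.42, 90×0.077 = 6.93, 90×0.096 = 8.64.
χ² = (37−39.78)²/39.78 + (19−22.23)²/22.23 + (21−12.42)²/12.42 + (7−6.93)²/6.93 + (6−8.64)²/8.64
   = 0.1943 + 0.4693 + 5.9272 + 0.0007 + 0.8067
Sum = 7.398

7.398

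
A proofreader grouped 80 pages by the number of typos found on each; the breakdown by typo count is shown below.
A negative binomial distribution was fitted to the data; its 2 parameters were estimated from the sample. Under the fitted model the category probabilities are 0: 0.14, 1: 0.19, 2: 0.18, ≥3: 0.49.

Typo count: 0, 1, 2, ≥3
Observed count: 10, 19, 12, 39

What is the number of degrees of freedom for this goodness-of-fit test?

1

There are k = 4 categories and 2 parameters estimated from the data, so df = 4 − 1 − 2 = 1.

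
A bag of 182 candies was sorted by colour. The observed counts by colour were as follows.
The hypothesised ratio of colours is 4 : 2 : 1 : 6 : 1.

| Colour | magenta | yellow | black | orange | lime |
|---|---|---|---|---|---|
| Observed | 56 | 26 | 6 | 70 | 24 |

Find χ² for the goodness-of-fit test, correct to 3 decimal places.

14.205

Ratio total = 14. Expected counts: 182×4/14 = 52, 182×2/14 = 26, 182×1/14 = 13, 182×6/14 = 78, 182×1/14 = 13.
magenta: (56 − 52)²/52 = 16/52 = 0.3077
yellow: (26 − 26)²/26 = 0/26 = 0.0000
black: (6 − 13)²/13 = 49/13 = 3.7692
orange: (70 − 78)²/78 = 64/78 = 0.8205
lime: (24 − 13)²/13 = 121/13 = 9.3077
Sum = 14.205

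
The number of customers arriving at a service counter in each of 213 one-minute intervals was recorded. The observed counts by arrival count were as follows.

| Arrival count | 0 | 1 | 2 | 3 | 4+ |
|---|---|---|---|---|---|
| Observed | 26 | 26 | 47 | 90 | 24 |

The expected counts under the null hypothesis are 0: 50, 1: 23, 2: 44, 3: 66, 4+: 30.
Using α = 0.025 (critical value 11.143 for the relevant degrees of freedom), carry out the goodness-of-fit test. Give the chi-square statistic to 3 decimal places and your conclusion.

22.043; reject

χ² = (26−50)²/50 + (26−23)²/23 + (47−44)²/44 + (90−66)²/66 + (24−30)²/30
   = 11.5200 + 0.3913 + 0.2045 + 8.7273 + 1.2000
Sum = 22.043
df = 4. Since 22.043 > 11.143, we reject H₀.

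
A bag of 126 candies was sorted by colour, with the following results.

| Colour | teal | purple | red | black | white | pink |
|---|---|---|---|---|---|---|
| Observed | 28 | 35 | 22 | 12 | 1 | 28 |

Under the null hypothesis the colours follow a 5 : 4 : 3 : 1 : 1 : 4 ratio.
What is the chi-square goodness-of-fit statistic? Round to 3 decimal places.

Ratio total = 18. Expected counts: 126×5/18 = 35, 126×4/18 = 28, 126×3/18 = 21, 126×1/18 = 7, 126×1/18 = 7, 126×4/18 = 28.
cat         O        E   (O−E)²/E
teal       28       35     1.4000
purple     35       28     1.7500
red        22       21     0.0476
black      12        7     3.5714
white       1        7     5.1429
pink       28       28     0.0000
Sum = 11.912

11.912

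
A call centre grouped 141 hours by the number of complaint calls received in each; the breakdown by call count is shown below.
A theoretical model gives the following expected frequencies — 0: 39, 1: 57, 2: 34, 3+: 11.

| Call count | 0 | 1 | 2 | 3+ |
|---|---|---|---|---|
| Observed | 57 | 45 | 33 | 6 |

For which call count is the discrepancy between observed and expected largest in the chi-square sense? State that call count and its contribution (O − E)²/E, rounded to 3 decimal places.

0, 8.308

χ² = (57−39)²/39 + (45−57)²/57 + (33−34)²/34 + (6−11)²/11
   = 8.3077 + 2.5263 + 0.0294 + 2.2727
The largest term is for 0: 8.308.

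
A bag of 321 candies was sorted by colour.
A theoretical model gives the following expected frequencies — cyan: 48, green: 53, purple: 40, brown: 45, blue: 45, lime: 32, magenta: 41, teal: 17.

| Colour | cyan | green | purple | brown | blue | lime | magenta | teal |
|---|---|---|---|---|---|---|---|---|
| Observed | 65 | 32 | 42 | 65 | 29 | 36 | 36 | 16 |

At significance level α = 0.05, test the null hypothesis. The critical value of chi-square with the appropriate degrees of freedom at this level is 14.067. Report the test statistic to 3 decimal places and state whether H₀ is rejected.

cyan: (65 − 48)²/48 = 289/48 = 6.0208
green: (32 − 53)²/53 = 441/53 = 8.3208
purple: (42 − 40)²/40 = 4/40 = 0.1000
brown: (65 − 45)²/45 = 400/45 = 8.8889
blue: (29 − 45)²/45 = 256/45 = 5.6889
lime: (36 − 32)²/32 = 16/32 = 0.5000
magenta: (36 − 41)²/41 = 25/41 = 0.6098
teal: (16 − 17)²/17 = 1/17 = 0.0588
Sum = 30.188
df = 7. Since 30.188 > 14.067, we reject H₀.

30.188; reject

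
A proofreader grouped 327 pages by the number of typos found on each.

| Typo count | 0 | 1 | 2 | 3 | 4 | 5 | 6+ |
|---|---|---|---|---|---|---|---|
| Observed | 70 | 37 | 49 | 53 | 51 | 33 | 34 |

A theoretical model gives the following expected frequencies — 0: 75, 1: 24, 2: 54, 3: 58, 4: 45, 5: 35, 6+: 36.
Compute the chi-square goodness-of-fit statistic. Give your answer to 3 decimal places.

χ² = (70−75)²/75 + (37−24)²/24 + (49−54)²/54 + (53−58)²/58 + (51−45)²/45 + (33−35)²/35 + (34−36)²/36
   = 0.3333 + 7.0417 + 0.4630 + 0.4310 + 0.8000 + 0.1143 + 0.1111
Sum = 9.294

9.294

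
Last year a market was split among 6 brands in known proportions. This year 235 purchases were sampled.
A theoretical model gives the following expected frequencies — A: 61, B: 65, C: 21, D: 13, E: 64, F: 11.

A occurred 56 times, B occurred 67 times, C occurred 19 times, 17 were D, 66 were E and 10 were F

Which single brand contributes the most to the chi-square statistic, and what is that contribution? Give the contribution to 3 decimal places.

A: (56 − 61)²/61 = 25/61 = 0.4098
B: (67 − 65)²/65 = 4/65 = 0.0615
C: (19 − 21)²/21 = 4/21 = 0.1905
D: (17 − 13)²/13 = 16/13 = 1.2308
E: (66 − 64)²/64 = 4/64 = 0.0625
F: (10 − 11)²/11 = 1/11 = 0.0909
The largest term is for D: 1.231.

D, 1.231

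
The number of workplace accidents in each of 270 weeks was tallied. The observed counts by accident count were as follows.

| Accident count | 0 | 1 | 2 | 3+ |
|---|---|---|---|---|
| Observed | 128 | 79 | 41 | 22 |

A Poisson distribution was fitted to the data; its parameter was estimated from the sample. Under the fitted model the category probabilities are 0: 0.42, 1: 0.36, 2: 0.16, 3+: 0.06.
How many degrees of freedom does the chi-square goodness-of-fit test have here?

2

There are k = 4 categories and 1 parameter estimated from the data, so df = 4 − 1 − 1 = 2.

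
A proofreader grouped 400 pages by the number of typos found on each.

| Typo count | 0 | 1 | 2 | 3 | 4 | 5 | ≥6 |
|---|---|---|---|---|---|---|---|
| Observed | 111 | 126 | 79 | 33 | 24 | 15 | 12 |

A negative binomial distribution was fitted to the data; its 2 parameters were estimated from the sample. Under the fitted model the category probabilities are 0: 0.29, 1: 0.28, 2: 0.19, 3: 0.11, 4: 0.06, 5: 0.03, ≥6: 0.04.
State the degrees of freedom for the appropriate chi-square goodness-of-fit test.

There are k = 7 categories and 2 parameters estimated from the data, so df = 7 − 1 − 2 = 4.

4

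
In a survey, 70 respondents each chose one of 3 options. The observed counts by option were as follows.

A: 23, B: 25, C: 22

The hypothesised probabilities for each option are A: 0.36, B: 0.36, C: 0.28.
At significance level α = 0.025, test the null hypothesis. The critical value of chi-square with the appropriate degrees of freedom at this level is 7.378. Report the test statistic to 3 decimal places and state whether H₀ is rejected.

0.488; do not reject

Expected counts E_i = n·p_i: 70×0.36 = 25.2, 70×0.36 = 25.2, 70×0.28 = 19.6.
A: (23 − 25.2)²/25.2 = 4.84/25.2 = 0.1921
B: (25 − 25.2)²/25.2 = 0.04/25.2 = 0.0016
C: (22 − 19.6)²/19.6 = 5.76/19.6 = 0.2939
Sum = 0.488
df = 2. Since 0.488 < 7.378, we do not reject H₀.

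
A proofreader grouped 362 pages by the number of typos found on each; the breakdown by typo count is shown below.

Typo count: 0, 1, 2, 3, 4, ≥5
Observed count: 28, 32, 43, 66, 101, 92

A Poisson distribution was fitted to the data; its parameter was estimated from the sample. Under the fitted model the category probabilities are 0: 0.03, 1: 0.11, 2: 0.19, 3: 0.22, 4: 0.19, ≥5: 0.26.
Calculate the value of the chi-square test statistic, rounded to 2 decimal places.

Expected counts E_i = n·p_i: 362×0.03 = 10.86, 362×0.11 = 39.82, 362×0.19 = 68.78, 362×0.22 = 79.64, 362×0.19 = 68.78, 362×0.26 = 94.12.
cat         O        E   (O−E)²/E
0          28    10.86     27.052
1          32    39.82      1.536
2          43    68.78      9.663
3          66    79.64      2.336
4         101    68.78     15.093
≥5         92    94.12      0.048
Sum = 55.73

55.73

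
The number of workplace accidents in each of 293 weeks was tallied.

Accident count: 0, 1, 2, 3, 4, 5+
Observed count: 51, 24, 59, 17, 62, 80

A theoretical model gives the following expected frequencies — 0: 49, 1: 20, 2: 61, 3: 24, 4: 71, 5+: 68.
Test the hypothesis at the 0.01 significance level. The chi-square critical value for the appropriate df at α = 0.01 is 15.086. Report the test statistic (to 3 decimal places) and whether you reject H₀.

6.247; do not reject

0: (51 − 49)²/49 = 4/49 = 0.0816
1: (24 − 20)²/20 = 16/20 = 0.8000
2: (59 − 61)²/61 = 4/61 = 0.0656
3: (17 − 24)²/24 = 49/24 = 2.0417
4: (62 − 71)²/71 = 81/71 = 1.1408
5+: (80 − 68)²/68 = 144/68 = 2.1176
Sum = 6.247
df = 5. Since 6.247 < 15.086, we do not reject H₀.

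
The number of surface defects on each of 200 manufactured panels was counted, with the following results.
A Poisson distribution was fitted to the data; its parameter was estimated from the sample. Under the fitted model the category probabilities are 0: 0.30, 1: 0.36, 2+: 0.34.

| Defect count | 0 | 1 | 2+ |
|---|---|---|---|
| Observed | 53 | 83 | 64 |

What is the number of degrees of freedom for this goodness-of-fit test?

1

There are k = 3 categories and 1 parameter estimated from the data, so df = 3 − 1 − 1 = 1.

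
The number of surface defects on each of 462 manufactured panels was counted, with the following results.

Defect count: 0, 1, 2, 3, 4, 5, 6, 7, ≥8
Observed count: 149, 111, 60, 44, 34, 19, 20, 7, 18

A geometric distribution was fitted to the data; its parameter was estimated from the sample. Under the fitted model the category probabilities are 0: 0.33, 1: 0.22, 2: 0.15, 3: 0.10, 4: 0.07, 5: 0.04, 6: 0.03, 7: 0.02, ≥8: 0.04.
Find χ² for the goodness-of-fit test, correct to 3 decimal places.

5.669

Expected counts E_i = n·p_i: 462×0.33 = 152.46, 462×0.22 = 101.64, 462×0.15 = 69.3, 462×0.10 = 46.2, 462×0.07 = 32.34, 462×0.04 = 18.48, 462×0.03 = 13.86, 462×0.02 = 9.24, 462×0.04 = 18.48.
χ² = (149−152.46)²/152.46 + (111−101.64)²/101.64 + (60−69.3)²/69.3 + (44−46.2)²/46.2 + (34−32.34)²/32.34 + (19−18.48)²/18.48 + (20−13.86)²/13.86 + (7−9.24)²/9.24 + (18−18.48)²/18.48
   = 0.0785 + 0.8620 + 1.2481 + 0.1048 + 0.0852 + 0.0146 + 2.7200 + 0.5430 + 0.0125
Sum = 5.669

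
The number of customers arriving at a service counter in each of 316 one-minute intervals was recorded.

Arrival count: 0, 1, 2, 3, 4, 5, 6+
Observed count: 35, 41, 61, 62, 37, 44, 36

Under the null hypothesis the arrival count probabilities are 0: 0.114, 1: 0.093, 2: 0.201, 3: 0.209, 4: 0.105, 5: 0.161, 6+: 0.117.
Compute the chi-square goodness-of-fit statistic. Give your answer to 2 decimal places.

Expected counts E_i = n·p_i: 316×0.114 = 36.024, 316×0.093 = 29.388, 316×0.201 = 63.516, 316×0.209 = 66.044, 316×0.105 = 33.18, 316×0.161 = 50.876, 316×0.117 = 36.972.
0: (35 − 36.024)²/36.024 = 1.048576/36.024 = 0.029
1: (41 − 29.388)²/29.388 = 134.838544/29.388 = 4.588
2: (61 − 63.516)²/63.516 = 6.330256/63.516 = 0.100
3: (62 − 66.044)²/66.044 = 16.353936/66.044 = 0.248
4: (37 − 33.18)²/33.18 = 14.5924/33.18 = 0.440
5: (44 − 50.876)²/50.876 = 47.279376/50.876 = 0.929
6+: (36 − 36.972)²/36.972 = 0.944784/36.972 = 0.026
Sum = 6.36

6.36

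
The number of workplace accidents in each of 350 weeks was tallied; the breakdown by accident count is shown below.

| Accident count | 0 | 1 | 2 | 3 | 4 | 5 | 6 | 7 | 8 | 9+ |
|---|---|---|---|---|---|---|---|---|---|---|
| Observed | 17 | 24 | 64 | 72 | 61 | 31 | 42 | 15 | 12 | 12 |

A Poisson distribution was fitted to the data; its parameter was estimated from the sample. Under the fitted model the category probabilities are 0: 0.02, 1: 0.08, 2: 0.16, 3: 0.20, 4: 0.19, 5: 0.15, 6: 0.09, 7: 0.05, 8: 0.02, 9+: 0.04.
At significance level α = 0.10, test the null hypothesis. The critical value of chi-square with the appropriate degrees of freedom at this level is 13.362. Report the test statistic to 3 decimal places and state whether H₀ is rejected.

Expected counts E_i = n·p_i: 350×0.02 = 7, 350×0.08 = 28, 350×0.16 = 56, 350×0.20 = 70, 350×0.19 = 66.5, 350×0.15 = 52.5, 350×0.09 = 31.5, 350×0.05 = 17.5, 350×0.02 = 7, 350×0.04 = 14.
0: (17 − 7)²/7 = 100/7 = 14.2857
1: (24 − 28)²/28 = 16/28 = 0.5714
2: (64 − 56)²/56 = 64/56 = 1.1429
3: (72 − 70)²/70 = 4/70 = 0.0571
4: (61 − 66.5)²/66.5 = 30.25/66.5 = 0.4549
5: (31 − 52.5)²/52.5 = 462.25/52.5 = 8.8048
6: (42 − 31.5)²/31.5 = 110.25/31.5 = 3.5000
7: (15 − 17.5)²/17.5 = 6.25/17.5 = 0.3571
8: (12 − 7)²/7 = 25/7 = 3.5714
9+: (12 − 14)²/14 = 4/14 = 0.2857
Sum = 33.031
df = 8. Since 33.031 > 13.362, we reject H₀.

33.031; reject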